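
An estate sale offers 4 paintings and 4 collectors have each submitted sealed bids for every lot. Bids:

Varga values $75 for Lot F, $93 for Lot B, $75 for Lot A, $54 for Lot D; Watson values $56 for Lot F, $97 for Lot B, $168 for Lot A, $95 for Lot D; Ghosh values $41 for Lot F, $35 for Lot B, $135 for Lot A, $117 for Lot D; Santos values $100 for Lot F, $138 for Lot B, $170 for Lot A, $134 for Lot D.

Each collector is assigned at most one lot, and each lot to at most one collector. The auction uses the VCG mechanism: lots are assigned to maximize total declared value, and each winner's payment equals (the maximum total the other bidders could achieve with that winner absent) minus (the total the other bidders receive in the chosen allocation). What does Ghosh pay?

Efficient allocation: Varga→Lot F ($75), Watson→Lot A ($168), Ghosh→Lot D ($117), Santos→Lot B ($138); total welfare W = $498.
Ghosh receives Lot D at value $117, so the others get W − 117 = $381.
Without Ghosh: best allocation of the remaining 3 bidders over all 4 lots is Varga→Lot B ($93), Watson→Lot A ($168), Santos→Lot D ($134), total $395.
VCG payment = (others' best without Ghosh) − (others' welfare with Ghosh) = 395 − 381 = $14.

Ghosh pays $14.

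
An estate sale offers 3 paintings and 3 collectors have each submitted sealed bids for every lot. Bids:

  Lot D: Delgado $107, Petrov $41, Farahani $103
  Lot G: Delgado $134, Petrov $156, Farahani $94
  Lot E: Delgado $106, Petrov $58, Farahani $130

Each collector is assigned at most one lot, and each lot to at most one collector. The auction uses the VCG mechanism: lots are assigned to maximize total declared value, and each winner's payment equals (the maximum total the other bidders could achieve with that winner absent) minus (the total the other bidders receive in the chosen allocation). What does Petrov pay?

Petrov pays $27.

Efficient allocation: Delgado→Lot D ($107), Petrov→Lot G ($156), Farahani→Lot E ($130); total welfare W = $393.
Petrov receives Lot G at value $156, so the others get W − 156 = $237.
Without Petrov: best allocation of the remaining 2 bidders over all 3 lots is Delgado→Lot G ($134), Farahani→Lot E ($130), total $264.
VCG payment = (others' best without Petrov) − (others' welfare with Petrov) = 264 − 237 = $27.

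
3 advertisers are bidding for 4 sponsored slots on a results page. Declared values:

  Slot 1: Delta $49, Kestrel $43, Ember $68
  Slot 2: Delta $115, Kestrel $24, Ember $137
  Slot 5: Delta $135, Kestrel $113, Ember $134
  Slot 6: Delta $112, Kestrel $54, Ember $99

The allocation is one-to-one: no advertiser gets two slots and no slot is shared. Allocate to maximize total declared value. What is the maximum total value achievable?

Maximum total: $362

Optimal: Delta→Slot 6 ($112), Kestrel→Slot 5 ($113), Ember→Slot 2 ($137) — total 112+113+137 = $362.
Row-greedy (each advertiser in turn takes its best remaining slot) gives $326, worse by 36.
Next-best assignment: Delta→Slot 2, Kestrel→Slot 5, Ember→Slot 6 = $327.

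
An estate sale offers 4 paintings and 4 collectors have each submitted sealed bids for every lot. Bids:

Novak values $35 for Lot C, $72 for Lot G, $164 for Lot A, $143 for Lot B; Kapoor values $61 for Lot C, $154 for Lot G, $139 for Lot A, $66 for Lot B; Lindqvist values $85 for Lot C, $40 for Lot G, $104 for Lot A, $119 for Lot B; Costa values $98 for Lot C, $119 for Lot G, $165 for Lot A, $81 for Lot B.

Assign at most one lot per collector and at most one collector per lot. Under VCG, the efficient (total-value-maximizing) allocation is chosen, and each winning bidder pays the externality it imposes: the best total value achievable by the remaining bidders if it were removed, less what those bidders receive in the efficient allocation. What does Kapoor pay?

Efficient allocation: Novak→Lot B ($143), Kapoor→Lot G ($154), Lindqvist→Lot C ($85), Costa→Lot A ($165); total welfare W = $547.
Kapoor receives Lot G at value $154, so the others get W − 154 = $393.
Without Kapoor: best allocation of the remaining 3 bidders over all 4 lots is Novak→Lot A ($164), Lindqvist→Lot B ($119), Costa→Lot G ($119), total $402.
VCG payment = (others' best without Kapoor) − (others' welfare with Kapoor) = 402 − 393 = $9.

Kapoor pays $9.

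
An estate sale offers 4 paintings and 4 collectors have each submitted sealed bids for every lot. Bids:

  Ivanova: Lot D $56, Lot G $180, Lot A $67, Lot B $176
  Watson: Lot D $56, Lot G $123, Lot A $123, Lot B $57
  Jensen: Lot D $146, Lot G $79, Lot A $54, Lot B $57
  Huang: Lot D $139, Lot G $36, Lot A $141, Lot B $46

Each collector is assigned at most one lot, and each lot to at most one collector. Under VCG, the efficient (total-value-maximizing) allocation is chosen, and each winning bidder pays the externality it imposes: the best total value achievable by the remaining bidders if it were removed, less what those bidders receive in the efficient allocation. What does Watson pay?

Watson pays $4.

Efficient allocation: Ivanova→Lot B ($176), Watson→Lot G ($123), Jensen→Lot D ($146), Huang→Lot A ($141); total welfare W = $586.
Watson receives Lot G at value $123, so the others get W − 123 = $463.
Without Watson: best allocation of the remaining 3 bidders over all 4 lots is Ivanova→Lot G ($180), Jensen→Lot D ($146), Huang→Lot A ($141), total $467.
VCG payment = (others' best without Watson) − (others' welfare with Watson) = 467 − 463 = $4.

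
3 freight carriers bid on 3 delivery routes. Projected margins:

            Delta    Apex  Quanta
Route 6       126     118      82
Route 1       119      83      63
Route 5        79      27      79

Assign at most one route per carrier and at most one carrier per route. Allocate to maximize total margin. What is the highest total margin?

Optimal: Delta→Route 1 ($119k), Apex→Route 6 ($118k), Quanta→Route 5 ($79k) — total 119+118+79 = $316k.
Column-greedy (each route in turn goes to its best remaining carrier) gives $288k, worse by 28.
Next-best assignment: Delta→Route 6, Apex→Route 1, Quanta→Route 5 = $288k.
Swapping Quanta↔Apex (Quanta→Route 6 $82k, Apex→Route 5 $27k) loses 88.

Max total: $316k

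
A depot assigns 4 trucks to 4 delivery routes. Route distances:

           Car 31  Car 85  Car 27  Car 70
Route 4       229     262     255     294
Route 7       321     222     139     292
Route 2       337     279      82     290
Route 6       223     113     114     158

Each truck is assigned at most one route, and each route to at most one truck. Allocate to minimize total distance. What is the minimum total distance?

Minimum total: 691 km

This is a one-to-one assignment (minimum-cost bipartite matching).
Optimal: Car 31→Route 4 (229 km), Car 85→Route 7 (222 km), Car 27→Route 2 (82 km), Car 70→Route 6 (158 km) — total 229+222+82+158 = 691 km.
Column-greedy (each route in turn goes to its cheapest remaining truck) gives 805 km, worse by 114.
Swapping Car 85↔Car 31 (Car 85→Route 4 262 km, Car 31→Route 7 321 km) adds 132.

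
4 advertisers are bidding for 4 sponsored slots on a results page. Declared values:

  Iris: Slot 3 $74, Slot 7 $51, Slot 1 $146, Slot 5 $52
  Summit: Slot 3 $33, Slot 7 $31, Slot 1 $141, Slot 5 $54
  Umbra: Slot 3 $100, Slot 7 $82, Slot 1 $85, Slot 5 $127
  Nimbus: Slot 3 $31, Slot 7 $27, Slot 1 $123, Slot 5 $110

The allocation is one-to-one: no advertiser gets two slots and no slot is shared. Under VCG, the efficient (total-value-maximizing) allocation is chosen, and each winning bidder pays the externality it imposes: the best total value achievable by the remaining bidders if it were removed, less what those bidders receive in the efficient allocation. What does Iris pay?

Efficient allocation: Iris→Slot 3 ($74), Summit→Slot 1 ($141), Umbra→Slot 7 ($82), Nimbus→Slot 5 ($110); total welfare W = $407.
Iris receives Slot 3 at value $74, so the others get W − 74 = $333.
Without Iris: best allocation of the remaining 3 bidders over all 4 slots is Summit→Slot 1 ($141), Umbra→Slot 3 ($100), Nimbus→Slot 5 ($110), total $351.
VCG payment = (others' best without Iris) − (others' welfare with Iris) = 351 − 333 = $18.

Iris pays $18.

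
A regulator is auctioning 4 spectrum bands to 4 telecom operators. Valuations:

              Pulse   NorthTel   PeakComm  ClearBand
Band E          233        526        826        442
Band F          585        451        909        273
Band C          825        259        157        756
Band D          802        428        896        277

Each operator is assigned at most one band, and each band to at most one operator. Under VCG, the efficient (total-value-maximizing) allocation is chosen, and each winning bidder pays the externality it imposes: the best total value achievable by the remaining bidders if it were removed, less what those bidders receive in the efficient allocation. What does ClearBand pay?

ClearBand pays $23M.

Efficient allocation: Pulse→Band D ($802M), NorthTel→Band E ($526M), PeakComm→Band F ($909M), ClearBand→Band C ($756M); total welfare W = $2993M.
ClearBand receives Band C at value $756M, so the others get W − 756 = $2237M.
Without ClearBand: best allocation of the remaining 3 bidders over all 4 bands is Pulse→Band C ($825M), NorthTel→Band E ($526M), PeakComm→Band F ($909M), total $2260M.
VCG payment = (others' best without ClearBand) − (others' welfare with ClearBand) = 2260 − 2237 = $23M.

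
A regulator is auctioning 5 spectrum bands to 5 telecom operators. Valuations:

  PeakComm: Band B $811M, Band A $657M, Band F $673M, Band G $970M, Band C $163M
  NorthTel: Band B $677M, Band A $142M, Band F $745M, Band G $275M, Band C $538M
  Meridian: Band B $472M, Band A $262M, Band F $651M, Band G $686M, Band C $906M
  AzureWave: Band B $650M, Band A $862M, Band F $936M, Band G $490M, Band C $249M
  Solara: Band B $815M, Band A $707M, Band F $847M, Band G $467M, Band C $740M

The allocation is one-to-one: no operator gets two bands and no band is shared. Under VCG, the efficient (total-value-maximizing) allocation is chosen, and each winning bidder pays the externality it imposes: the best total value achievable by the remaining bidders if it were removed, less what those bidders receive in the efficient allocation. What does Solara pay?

Solara pays $6M.

Efficient allocation: PeakComm→Band G ($970M), NorthTel→Band F ($745M), Meridian→Band C ($906M), AzureWave→Band A ($862M), Solara→Band B ($815M); total welfare W = $4298M.
Solara receives Band B at value $815M, so the others get W − 815 = $3483M.
Without Solara: best allocation of the remaining 4 bidders over all 5 bands is PeakComm→Band G ($970M), NorthTel→Band B ($677M), Meridian→Band C ($906M), AzureWave→Band F ($936M), total $3489M.
VCG payment = (others' best without Solara) − (others' welfare with Solara) = 3489 − 3483 = $6M.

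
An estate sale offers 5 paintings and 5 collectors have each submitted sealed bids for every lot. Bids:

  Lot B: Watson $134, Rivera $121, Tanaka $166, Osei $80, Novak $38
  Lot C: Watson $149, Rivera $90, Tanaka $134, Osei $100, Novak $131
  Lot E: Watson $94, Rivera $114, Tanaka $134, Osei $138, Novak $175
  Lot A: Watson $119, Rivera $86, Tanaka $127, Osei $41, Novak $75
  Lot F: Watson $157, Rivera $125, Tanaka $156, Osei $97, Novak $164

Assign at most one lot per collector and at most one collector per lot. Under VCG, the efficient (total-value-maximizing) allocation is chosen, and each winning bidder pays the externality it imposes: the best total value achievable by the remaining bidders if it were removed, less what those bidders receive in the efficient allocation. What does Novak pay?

Novak pays $39.

Efficient allocation: Watson→Lot C ($149), Rivera→Lot A ($86), Tanaka→Lot B ($166), Osei→Lot E ($138), Novak→Lot F ($164); total welfare W = $703.
Novak receives Lot F at value $164, so the others get W − 164 = $539.
Without Novak: best allocation of the remaining 4 bidders over all 5 lots is Watson→Lot C ($149), Rivera→Lot F ($125), Tanaka→Lot B ($166), Osei→Lot E ($138), total $578.
VCG payment = (others' best without Novak) − (others' welfare with Novak) = 578 − 539 = $39.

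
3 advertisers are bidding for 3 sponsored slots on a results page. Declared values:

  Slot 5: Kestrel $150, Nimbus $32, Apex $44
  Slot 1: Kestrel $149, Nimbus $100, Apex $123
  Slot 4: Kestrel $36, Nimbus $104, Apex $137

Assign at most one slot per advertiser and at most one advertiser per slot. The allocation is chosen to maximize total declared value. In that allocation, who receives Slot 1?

Optimal: Kestrel→Slot 5 ($150), Nimbus→Slot 1 ($100), Apex→Slot 4 ($137) — total 150+100+137 = $387.
Column-greedy (each slot in turn goes to its best remaining advertiser) gives $377, worse by 10.
Nimbus's own top slot is Slot 4 ($104), but forcing Nimbus→Slot 4 and reassigning the rest optimally gives only $377 — worse by 10.

Nimbus receives Slot 1.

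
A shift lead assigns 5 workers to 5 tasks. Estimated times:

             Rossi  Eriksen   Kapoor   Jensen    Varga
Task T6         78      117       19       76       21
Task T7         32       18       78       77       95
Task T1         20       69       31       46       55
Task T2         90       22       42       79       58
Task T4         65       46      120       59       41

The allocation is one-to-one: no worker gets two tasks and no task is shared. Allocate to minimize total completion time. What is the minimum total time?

This is a one-to-one assignment (minimum-cost bipartite matching).
Optimal: Rossi→Task T7 (32 min), Eriksen→Task T2 (22 min), Kapoor→Task T6 (19 min), Jensen→Task T1 (46 min), Varga→Task T4 (41 min) — total 32+22+19+46+41 = 160 min.
Column-greedy (each task in turn goes to its cheapest remaining worker) gives 174 min, worse by 14.

Min total: 160 min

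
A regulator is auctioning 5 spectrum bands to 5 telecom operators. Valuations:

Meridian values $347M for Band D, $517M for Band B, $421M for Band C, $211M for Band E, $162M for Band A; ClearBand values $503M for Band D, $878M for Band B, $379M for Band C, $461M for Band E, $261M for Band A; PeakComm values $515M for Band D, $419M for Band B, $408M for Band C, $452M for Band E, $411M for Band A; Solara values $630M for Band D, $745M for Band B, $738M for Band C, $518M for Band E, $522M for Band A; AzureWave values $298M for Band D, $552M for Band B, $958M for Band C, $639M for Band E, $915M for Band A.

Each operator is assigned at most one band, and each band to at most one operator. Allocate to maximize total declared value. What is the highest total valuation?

Maximum total: $3330M

This is the linear assignment problem.
Optimal: Meridian→Band D ($347M), ClearBand→Band B ($878M), PeakComm→Band E ($452M), Solara→Band C ($738M), AzureWave→Band A ($915M) — total 347+878+452+738+915 = $3330M.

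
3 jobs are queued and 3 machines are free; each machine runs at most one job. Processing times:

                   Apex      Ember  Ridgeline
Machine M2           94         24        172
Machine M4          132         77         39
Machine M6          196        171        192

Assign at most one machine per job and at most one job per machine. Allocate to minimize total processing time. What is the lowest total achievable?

Optimal: Apex→Machine M6 (196 min), Ember→Machine M2 (24 min), Ridgeline→Machine M4 (39 min) — total 196+24+39 = 259 min.
Row-greedy (each job in turn takes its cheapest remaining machine) gives 363 min, worse by 104.
Checked against all permutations: 259 min is optimal.

Minimum total: 259 min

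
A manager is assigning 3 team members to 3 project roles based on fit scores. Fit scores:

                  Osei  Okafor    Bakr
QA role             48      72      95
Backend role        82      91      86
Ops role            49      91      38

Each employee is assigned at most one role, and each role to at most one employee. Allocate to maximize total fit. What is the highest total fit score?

Maximum total: 268 pts

Optimal: Osei→Backend role (82 pts), Okafor→Ops role (91 pts), Bakr→QA role (95 pts) — total 82+91+95 = 268 pts.
Max-entry greedy (repeatedly take the single best remaining cell) gives 235 pts, worse by 33.
Next-best assignment: Osei→Ops role, Okafor→Backend role, Bakr→QA role = 235 pts.
No other one-to-one assignment exceeds 268 pts.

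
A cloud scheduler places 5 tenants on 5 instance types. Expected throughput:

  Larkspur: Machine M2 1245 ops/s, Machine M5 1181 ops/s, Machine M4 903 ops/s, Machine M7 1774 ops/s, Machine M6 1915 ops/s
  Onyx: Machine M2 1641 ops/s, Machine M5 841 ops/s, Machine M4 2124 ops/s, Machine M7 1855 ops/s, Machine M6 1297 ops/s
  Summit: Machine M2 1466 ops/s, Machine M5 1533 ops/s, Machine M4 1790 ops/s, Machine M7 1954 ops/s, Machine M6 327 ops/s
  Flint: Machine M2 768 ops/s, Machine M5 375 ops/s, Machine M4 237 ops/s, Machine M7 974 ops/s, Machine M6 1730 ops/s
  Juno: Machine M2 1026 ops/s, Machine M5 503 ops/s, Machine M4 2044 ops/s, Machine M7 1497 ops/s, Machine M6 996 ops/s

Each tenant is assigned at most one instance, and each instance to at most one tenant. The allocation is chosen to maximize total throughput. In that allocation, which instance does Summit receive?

Optimal: Larkspur→Machine M7 (1774 ops/s), Onyx→Machine M2 (1641 ops/s), Summit→Machine M5 (1533 ops/s), Flint→Machine M6 (1730 ops/s), Juno→Machine M4 (2044 ops/s) — total 1774+1641+1533+1730+2044 = 8722 ops/s.
Row-greedy (each tenant in turn takes its best remaining instance) gives 7264 ops/s, worse by 1458.
Next-best assignment: Larkspur→Machine M5, Onyx→Machine M2, Summit→Machine M7, Flint→Machine M6, Juno→Machine M4 = 8550 ops/s.
Summit's own top instance is Machine M7 (1954 ops/s), but forcing Summit→Machine M7 and reassigning the rest optimally gives only 8550 ops/s — worse by 172.

Summit receives Machine M5.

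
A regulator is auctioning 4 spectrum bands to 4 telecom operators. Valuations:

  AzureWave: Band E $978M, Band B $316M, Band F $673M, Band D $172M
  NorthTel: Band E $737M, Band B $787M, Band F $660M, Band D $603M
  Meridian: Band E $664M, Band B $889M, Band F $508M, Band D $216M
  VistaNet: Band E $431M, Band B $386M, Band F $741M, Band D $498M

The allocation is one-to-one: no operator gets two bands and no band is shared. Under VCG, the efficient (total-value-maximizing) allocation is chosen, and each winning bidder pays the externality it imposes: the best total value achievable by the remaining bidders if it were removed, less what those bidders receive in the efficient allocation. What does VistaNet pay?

Efficient allocation: AzureWave→Band E ($978M), NorthTel→Band D ($603M), Meridian→Band B ($889M), VistaNet→Band F ($741M); total welfare W = $3211M.
VistaNet receives Band F at value $741M, so the others get W − 741 = $2470M.
Without VistaNet: best allocation of the remaining 3 bidders over all 4 bands is AzureWave→Band E ($978M), NorthTel→Band F ($660M), Meridian→Band B ($889M), total $2527M.
VCG payment = (others' best without VistaNet) − (others' welfare with VistaNet) = 2527 − 2470 = $57M.

VistaNet pays $57M.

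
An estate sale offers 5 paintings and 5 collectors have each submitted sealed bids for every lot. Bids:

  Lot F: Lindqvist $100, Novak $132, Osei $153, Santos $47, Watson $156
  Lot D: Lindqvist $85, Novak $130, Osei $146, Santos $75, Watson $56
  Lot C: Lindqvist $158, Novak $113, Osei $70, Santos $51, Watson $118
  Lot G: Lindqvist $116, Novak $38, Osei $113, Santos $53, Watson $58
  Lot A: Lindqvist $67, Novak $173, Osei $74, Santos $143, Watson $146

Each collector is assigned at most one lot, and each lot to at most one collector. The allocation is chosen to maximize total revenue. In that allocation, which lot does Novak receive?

Novak receives Lot D.

This is a one-to-one assignment (maximum-weight bipartite matching).
Optimal: Lindqvist→Lot C ($158), Novak→Lot D ($130), Osei→Lot G ($113), Santos→Lot A ($143), Watson→Lot F ($156) — total 158+130+113+143+156 = $700.
Column-greedy (each lot in turn goes to its best remaining collector) gives $686, worse by 14.
Novak's own top lot is Lot A ($173), but forcing Novak→Lot A and reassigning the rest optimally gives only $686 — worse by 14.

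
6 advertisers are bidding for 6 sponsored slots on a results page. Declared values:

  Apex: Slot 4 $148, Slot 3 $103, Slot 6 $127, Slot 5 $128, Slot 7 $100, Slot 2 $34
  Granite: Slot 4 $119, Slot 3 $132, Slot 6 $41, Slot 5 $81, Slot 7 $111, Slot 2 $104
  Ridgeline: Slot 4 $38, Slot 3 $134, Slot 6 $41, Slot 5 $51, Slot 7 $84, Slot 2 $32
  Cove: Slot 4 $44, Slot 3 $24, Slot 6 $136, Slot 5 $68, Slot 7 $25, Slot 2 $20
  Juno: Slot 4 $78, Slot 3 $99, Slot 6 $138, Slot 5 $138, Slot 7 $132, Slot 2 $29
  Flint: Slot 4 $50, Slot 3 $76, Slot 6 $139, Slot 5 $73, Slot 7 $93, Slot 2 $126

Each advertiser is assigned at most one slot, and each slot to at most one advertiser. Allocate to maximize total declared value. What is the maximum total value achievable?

This is a one-to-one assignment (maximum-weight bipartite matching).
Optimal: Apex→Slot 4 ($148), Granite→Slot 7 ($111), Ridgeline→Slot 3 ($134), Cove→Slot 6 ($136), Juno→Slot 5 ($138), Flint→Slot 2 ($126) — total 148+111+134+136+138+126 = $793.
Next-best assignment: Apex→Slot 5, Granite→Slot 4, Ridgeline→Slot 3, Cove→Slot 6, Juno→Slot 7, Flint→Slot 2 = $775.
Swapping Granite↔Cove (Granite→Slot 6 $41, Cove→Slot 7 $25) loses 181.
Checked against all permutations: $793 is optimal.

Max total: $793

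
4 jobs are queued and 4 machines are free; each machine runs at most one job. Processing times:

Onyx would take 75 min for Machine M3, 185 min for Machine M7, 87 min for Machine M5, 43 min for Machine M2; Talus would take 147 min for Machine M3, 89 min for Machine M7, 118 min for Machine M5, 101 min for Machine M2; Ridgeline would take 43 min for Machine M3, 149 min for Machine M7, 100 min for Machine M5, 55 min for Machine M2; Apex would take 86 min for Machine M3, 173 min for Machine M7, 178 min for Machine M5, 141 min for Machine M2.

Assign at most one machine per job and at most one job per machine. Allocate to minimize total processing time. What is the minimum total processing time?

Optimal: Onyx→Machine M5 (87 min), Talus→Machine M7 (89 min), Ridgeline→Machine M2 (55 min), Apex→Machine M3 (86 min) — total 87+89+55+86 = 317 min.
Row-greedy (each job in turn takes its cheapest remaining machine) gives 353 min, worse by 36.
Next-best assignment: Onyx→Machine M2, Talus→Machine M7, Ridgeline→Machine M5, Apex→Machine M3 = 318 min.
Swapping Apex↔Ridgeline (Apex→Machine M2 141 min, Ridgeline→Machine M3 43 min) adds 43.

Min total: 317 min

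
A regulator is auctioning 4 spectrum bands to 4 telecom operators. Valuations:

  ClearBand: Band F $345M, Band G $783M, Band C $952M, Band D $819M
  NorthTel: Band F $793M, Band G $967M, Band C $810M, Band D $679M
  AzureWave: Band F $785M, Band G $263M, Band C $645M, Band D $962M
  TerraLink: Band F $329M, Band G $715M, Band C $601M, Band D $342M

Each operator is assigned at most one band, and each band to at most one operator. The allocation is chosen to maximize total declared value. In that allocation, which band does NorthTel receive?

This is a one-to-one assignment (maximum-weight bipartite matching).
Optimal: ClearBand→Band C ($952M), NorthTel→Band F ($793M), AzureWave→Band D ($962M), TerraLink→Band G ($715M) — total 952+793+962+715 = $3422M.
Column-greedy (each band in turn goes to its best remaining operator) gives $2563M, worse by 859.
Every other assignment is strictly worse.
NorthTel's own top band is Band G ($967M), but forcing NorthTel→Band G and reassigning the rest optimally gives only $3210M — worse by 212.

NorthTel receives Band F.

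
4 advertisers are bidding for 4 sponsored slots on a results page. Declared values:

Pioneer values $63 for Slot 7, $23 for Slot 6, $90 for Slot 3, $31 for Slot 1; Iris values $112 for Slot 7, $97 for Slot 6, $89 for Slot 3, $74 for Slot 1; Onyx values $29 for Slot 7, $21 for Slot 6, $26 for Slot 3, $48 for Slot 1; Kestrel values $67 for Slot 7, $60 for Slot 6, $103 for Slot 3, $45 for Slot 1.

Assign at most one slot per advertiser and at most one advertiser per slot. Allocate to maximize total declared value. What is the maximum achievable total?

Maximum total: $311

This is a one-to-one assignment (maximum-weight bipartite matching).
Optimal: Pioneer→Slot 7 ($63), Iris→Slot 6 ($97), Onyx→Slot 1 ($48), Kestrel→Slot 3 ($103) — total 63+97+48+103 = $311.
Row-greedy (each advertiser in turn takes its best remaining slot) gives $310, worse by 1.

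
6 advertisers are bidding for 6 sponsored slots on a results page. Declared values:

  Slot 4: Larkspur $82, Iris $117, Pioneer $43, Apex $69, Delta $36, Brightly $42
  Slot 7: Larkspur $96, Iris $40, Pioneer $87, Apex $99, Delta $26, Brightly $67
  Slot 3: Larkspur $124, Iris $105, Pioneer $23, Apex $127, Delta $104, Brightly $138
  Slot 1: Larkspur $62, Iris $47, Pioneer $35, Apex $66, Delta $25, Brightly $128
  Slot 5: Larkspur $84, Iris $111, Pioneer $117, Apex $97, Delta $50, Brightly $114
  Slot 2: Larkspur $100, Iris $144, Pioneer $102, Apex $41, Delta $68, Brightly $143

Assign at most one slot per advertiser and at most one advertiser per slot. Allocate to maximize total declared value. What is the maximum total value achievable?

Optimal: Larkspur→Slot 4 ($82), Iris→Slot 2 ($144), Pioneer→Slot 5 ($117), Apex→Slot 7 ($99), Delta→Slot 3 ($104), Brightly→Slot 1 ($128) — total 82+144+117+99+104+128 = $674.
Next-best assignment: Larkspur→Slot 2, Iris→Slot 4, Pioneer→Slot 5, Apex→Slot 7, Delta→Slot 3, Brightly→Slot 1 = $665.
Swapping Pioneer↔Apex (Pioneer→Slot 7 $87, Apex→Slot 5 $97) loses 32.

Max total: $674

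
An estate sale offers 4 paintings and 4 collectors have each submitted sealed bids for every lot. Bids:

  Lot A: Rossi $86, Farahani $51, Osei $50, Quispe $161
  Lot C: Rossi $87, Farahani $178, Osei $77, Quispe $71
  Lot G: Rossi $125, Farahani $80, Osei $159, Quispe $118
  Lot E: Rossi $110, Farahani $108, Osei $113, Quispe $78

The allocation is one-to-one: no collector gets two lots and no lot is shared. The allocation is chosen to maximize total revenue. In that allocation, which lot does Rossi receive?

Optimal: Rossi→Lot E ($110), Farahani→Lot C ($178), Osei→Lot G ($159), Quispe→Lot A ($161) — total 110+178+159+161 = $608.
Row-greedy (each collector in turn takes its best remaining lot) gives $577, worse by 31.
Next-best assignment: Rossi→Lot G, Farahani→Lot C, Osei→Lot E, Quispe→Lot A = $577.
Swapping Farahani↔Quispe (Farahani→Lot A $51, Quispe→Lot C $71) loses 217.
Rossi's own top lot is Lot G ($125), but forcing Rossi→Lot G and reassigning the rest optimally gives only $577 — worse by 31.

Rossi receives Lot E.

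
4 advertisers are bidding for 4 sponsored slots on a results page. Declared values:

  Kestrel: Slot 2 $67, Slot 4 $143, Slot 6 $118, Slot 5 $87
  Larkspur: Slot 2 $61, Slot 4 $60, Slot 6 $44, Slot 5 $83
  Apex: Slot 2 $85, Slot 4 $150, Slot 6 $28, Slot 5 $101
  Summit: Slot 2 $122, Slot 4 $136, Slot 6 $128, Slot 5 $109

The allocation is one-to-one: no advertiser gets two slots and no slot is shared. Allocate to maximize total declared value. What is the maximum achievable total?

Max total: $473

Treat this as an assignment problem: match each advertiser to one slot.
Optimal: Kestrel→Slot 6 ($118), Larkspur→Slot 5 ($83), Apex→Slot 4 ($150), Summit→Slot 2 ($122) — total 118+83+150+122 = $473.
Row-greedy (each advertiser in turn takes its best remaining slot) gives $439, worse by 34.
Next-best assignment: Kestrel→Slot 4, Larkspur→Slot 5, Apex→Slot 2, Summit→Slot 6 = $439.
Checked against all permutations: $473 is optimal.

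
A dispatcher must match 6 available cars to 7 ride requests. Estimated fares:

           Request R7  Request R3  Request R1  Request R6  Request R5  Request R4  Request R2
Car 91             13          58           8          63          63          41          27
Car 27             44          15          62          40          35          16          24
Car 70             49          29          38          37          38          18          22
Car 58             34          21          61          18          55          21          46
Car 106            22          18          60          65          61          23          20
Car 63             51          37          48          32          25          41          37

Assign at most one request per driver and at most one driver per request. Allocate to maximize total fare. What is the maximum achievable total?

Optimal: Car 91→Request R3 ($58), Car 27→Request R1 ($62), Car 70→Request R7 ($49), Car 58→Request R5 ($55), Car 106→Request R6 ($65), Car 63→Request R4 ($41) — total 58+62+49+55+65+41 = $330.
Max-entry greedy (repeatedly take the single best remaining cell) gives $316, worse by 14.

Maximum total: $330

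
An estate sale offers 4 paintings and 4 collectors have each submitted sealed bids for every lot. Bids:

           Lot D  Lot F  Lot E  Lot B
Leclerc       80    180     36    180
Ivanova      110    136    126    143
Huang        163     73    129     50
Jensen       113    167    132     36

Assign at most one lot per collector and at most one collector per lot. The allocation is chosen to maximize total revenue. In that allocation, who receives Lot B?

Optimal: Leclerc→Lot B ($180), Ivanova→Lot E ($126), Huang→Lot D ($163), Jensen→Lot F ($167) — total 180+126+163+167 = $636.
Max-entry greedy (repeatedly take the single best remaining cell) gives $618, worse by 18.
Checked against all permutations: $636 is optimal.
Leclerc's own top lot is Lot F ($180), but forcing Leclerc→Lot F and reassigning the rest optimally gives only $618 — worse by 18.

Leclerc receives Lot B.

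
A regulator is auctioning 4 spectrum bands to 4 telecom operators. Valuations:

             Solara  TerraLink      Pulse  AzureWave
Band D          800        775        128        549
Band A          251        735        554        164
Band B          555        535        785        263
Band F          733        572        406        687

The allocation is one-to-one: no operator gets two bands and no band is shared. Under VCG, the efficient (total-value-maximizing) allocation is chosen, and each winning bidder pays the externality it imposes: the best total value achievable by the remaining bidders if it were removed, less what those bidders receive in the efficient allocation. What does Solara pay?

Efficient allocation: Solara→Band D ($800M), TerraLink→Band A ($735M), Pulse→Band B ($785M), AzureWave→Band F ($687M); total welfare W = $3007M.
Solara receives Band D at value $800M, so the others get W − 800 = $2207M.
Without Solara: best allocation of the remaining 3 bidders over all 4 bands is TerraLink→Band D ($775M), Pulse→Band B ($785M), AzureWave→Band F ($687M), total $2247M.
VCG payment = (others' best without Solara) − (others' welfare with Solara) = 2247 − 2207 = $40M.

Solara pays $40M.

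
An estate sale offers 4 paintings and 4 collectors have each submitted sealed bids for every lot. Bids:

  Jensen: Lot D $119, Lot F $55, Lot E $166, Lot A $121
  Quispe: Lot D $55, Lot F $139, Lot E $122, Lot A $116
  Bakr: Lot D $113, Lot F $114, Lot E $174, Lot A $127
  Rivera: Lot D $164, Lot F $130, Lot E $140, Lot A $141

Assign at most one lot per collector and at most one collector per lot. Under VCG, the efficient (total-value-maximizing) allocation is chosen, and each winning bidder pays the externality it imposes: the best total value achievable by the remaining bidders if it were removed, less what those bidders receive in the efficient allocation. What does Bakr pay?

Bakr pays $45.

Efficient allocation: Jensen→Lot A ($121), Quispe→Lot F ($139), Bakr→Lot E ($174), Rivera→Lot D ($164); total welfare W = $598.
Bakr receives Lot E at value $174, so the others get W − 174 = $424.
Without Bakr: best allocation of the remaining 3 bidders over all 4 lots is Jensen→Lot E ($166), Quispe→Lot F ($139), Rivera→Lot D ($164), total $469.
VCG payment = (others' best without Bakr) − (others' welfare with Bakr) = 469 − 424 = $45.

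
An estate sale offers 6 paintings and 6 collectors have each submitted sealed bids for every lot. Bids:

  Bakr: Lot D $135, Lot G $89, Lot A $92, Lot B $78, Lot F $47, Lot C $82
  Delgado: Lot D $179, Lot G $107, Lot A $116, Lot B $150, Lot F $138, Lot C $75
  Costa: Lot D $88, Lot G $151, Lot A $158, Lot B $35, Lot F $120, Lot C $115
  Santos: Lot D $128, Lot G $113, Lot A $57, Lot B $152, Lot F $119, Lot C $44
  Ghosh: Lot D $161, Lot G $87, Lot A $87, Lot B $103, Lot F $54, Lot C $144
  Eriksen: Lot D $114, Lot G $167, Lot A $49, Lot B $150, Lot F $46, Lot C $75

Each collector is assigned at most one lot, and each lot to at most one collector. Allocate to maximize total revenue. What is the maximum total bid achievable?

Max total: $894

Optimal: Bakr→Lot D ($135), Delgado→Lot F ($138), Costa→Lot A ($158), Santos→Lot B ($152), Ghosh→Lot C ($144), Eriksen→Lot G ($167) — total 135+138+158+152+144+167 = $894.
Row-greedy (each collector in turn takes its best remaining lot) gives $873, worse by 21.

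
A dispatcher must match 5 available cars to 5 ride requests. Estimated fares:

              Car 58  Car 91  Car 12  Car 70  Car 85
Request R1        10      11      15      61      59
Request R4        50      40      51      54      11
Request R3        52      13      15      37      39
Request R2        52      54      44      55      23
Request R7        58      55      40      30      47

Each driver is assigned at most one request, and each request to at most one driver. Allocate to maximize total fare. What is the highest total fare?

Treat this as an assignment problem: match each driver to one request.
Optimal: Car 58→Request R3 ($52), Car 91→Request R7 ($55), Car 12→Request R4 ($51), Car 70→Request R2 ($55), Car 85→Request R1 ($59) — total 52+55+51+55+59 = $272.
Row-greedy (each driver in turn takes its best remaining request) gives $263, worse by 9.
Next-best assignment: Car 58→Request R3, Car 91→Request R2, Car 12→Request R4, Car 70→Request R1, Car 85→Request R7 = $265.
Swapping Car 70↔Car 58 (Car 70→Request R3 $37, Car 58→Request R2 $52) loses 18.
Checked against all permutations: $272 is optimal.

Maximum total: $272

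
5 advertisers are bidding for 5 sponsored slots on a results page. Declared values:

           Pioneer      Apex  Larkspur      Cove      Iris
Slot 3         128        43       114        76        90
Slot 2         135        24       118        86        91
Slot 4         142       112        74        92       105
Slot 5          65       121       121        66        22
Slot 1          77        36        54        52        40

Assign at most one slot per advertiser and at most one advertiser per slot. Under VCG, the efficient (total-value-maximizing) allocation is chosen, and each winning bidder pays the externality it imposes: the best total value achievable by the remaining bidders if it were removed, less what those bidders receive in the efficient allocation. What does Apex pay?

Apex pays $34.

Efficient allocation: Pioneer→Slot 2 ($135), Apex→Slot 5 ($121), Larkspur→Slot 3 ($114), Cove→Slot 1 ($52), Iris→Slot 4 ($105); total welfare W = $527.
Apex receives Slot 5 at value $121, so the others get W − 121 = $406.
Without Apex: best allocation of the remaining 4 bidders over all 5 slots is Pioneer→Slot 3 ($128), Larkspur→Slot 5 ($121), Cove→Slot 2 ($86), Iris→Slot 4 ($105), total $440.
VCG payment = (others' best without Apex) − (others' welfare with Apex) = 440 − 406 = $34.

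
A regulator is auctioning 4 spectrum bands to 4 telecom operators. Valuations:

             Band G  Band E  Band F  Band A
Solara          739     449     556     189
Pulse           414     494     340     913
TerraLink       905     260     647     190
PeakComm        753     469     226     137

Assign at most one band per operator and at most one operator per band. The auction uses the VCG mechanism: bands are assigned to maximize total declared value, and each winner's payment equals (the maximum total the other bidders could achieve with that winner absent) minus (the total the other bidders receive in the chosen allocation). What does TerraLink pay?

TerraLink pays $284M.

Efficient allocation: Solara→Band F ($556M), Pulse→Band A ($913M), TerraLink→Band G ($905M), PeakComm→Band E ($469M); total welfare W = $2843M.
TerraLink receives Band G at value $905M, so the others get W − 905 = $1938M.
Without TerraLink: best allocation of the remaining 3 bidders over all 4 bands is Solara→Band F ($556M), Pulse→Band A ($913M), PeakComm→Band G ($753M), total $2222M.
VCG payment = (others' best without TerraLink) − (others' welfare with TerraLink) = 2222 − 1938 = $284M.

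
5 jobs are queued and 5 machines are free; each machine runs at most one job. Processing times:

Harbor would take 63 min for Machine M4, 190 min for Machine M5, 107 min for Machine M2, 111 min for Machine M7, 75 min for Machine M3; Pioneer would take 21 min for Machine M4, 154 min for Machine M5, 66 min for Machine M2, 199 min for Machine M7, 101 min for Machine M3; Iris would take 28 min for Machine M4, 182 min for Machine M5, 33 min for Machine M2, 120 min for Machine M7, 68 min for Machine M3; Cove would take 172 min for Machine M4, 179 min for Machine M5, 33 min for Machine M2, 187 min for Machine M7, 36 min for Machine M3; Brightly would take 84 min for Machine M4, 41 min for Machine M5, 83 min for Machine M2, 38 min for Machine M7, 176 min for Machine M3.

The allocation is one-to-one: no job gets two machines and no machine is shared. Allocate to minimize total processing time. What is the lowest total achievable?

Minimum total: 242 min

Optimal: Harbor→Machine M7 (111 min), Pioneer→Machine M4 (21 min), Iris→Machine M2 (33 min), Cove→Machine M3 (36 min), Brightly→Machine M5 (41 min) — total 111+21+33+36+41 = 242 min.
Row-greedy (each job in turn takes its cheapest remaining machine) gives 414 min, worse by 172.
No other one-to-one assignment undercuts 242 min.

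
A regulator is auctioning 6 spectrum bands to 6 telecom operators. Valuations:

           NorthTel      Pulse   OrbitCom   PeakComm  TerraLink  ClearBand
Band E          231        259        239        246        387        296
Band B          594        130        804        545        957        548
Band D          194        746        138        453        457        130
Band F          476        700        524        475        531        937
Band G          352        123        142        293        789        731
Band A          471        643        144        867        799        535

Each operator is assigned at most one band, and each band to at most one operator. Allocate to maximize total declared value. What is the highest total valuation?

Optimal: NorthTel→Band E ($231M), Pulse→Band D ($746M), OrbitCom→Band B ($804M), PeakComm→Band A ($867M), TerraLink→Band G ($789M), ClearBand→Band F ($937M) — total 231+746+804+867+789+937 = $4374M.
No other one-to-one assignment exceeds $4374M.

Maximum total: $4374M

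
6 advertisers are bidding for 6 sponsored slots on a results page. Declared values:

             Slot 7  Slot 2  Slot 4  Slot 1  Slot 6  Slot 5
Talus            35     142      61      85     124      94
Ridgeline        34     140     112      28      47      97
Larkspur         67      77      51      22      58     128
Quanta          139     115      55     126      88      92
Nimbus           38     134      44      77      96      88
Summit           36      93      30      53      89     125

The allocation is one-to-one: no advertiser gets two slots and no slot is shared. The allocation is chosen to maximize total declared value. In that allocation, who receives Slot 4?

Ridgeline receives Slot 4.

Optimal: Talus→Slot 6 ($124), Ridgeline→Slot 4 ($112), Larkspur→Slot 5 ($128), Quanta→Slot 7 ($139), Nimbus→Slot 2 ($134), Summit→Slot 1 ($53) — total 124+112+128+139+134+53 = $690.
Row-greedy (each advertiser in turn takes its best remaining slot) gives $670, worse by 20.
Next-best assignment: Talus→Slot 6, Ridgeline→Slot 4, Larkspur→Slot 7, Quanta→Slot 1, Nimbus→Slot 2, Summit→Slot 5 = $688.
Ridgeline's own top slot is Slot 2 ($140), but forcing Ridgeline→Slot 2 and reassigning the rest optimally gives only $656 — worse by 34.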